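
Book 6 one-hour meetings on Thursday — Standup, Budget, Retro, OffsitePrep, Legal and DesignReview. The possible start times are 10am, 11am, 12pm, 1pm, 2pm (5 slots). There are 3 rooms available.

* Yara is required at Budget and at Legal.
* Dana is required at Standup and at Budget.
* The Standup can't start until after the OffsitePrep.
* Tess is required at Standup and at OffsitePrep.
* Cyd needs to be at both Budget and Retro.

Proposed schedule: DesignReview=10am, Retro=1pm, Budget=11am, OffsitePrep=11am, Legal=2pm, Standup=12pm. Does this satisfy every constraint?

Valid

Cyd needs to be at both Budget and Retro — holds.
There are 3 rooms available — holds.
The Standup can't start until after the OffsitePrep — holds.
Yara is required at Budget and at Legal — holds.
Tess is required at Standup and at OffsitePrep — holds.
Dana is required at Standup and at Budget — holds.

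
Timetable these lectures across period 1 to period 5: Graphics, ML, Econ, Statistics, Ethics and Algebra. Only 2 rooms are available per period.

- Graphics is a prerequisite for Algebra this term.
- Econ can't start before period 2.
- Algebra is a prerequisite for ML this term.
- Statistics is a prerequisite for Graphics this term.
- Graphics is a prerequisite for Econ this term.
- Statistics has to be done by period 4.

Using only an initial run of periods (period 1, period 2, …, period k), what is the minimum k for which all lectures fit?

The precedence chain requires at least 4 distinct periods.
With at most 2 per period and 6 lectures, at least 3 periods are needed.
4 works (last occupied period: period 4): for example Graphics -> period 2, ML -> period 4, Statistics -> period 1, Econ -> period 3, Ethics -> period 1, Algebra -> period 3.

4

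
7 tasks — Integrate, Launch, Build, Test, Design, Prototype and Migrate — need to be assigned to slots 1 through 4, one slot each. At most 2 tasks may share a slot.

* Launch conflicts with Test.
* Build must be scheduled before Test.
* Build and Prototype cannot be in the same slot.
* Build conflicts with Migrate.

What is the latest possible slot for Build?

Downstream work caps Build at 3.
Build at 3 is achievable: Integrate in 1, Build in 3, Design in 2, Test in 4, Launch in 1, Migrate in 4, Prototype in 2.

3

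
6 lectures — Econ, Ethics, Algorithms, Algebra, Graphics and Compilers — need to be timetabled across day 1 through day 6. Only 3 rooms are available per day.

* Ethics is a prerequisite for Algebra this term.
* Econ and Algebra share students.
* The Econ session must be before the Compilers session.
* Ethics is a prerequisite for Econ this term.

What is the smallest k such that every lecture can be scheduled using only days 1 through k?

The precedence chain requires at least 3 distinct days.
With at most 3 per day and 6 lectures, at least 2 days are needed.
3 works (last occupied day: day 3): for example Algorithms in day 1; Compilers in day 3; Graphics in day 1; Econ in day 2; Algebra in day 3; Ethics in day 1.

3 days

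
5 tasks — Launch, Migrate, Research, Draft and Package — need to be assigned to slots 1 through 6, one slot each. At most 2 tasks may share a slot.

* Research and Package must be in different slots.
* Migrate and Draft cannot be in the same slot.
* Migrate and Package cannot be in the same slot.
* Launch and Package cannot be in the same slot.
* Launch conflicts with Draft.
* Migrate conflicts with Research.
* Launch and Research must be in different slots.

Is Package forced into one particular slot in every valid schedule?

Package can be 1 (e.g. Package in 1, Migrate in 2, Launch in 2, Draft in 1, Research in 3) or 2 (e.g. Package=2, Migrate=1, Draft=2, Launch=1, Research=3).

No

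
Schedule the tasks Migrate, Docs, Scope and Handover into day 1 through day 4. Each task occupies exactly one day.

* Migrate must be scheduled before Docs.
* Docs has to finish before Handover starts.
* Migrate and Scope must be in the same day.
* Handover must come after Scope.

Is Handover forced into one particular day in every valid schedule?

No

Handover can be day 3 (e.g. Migrate -> day 1; Scope -> day 1; Docs -> day 2; Handover -> day 3) or day 4 (e.g. Handover in day 4; Migrate in day 1; Docs in day 2; Scope in day 1).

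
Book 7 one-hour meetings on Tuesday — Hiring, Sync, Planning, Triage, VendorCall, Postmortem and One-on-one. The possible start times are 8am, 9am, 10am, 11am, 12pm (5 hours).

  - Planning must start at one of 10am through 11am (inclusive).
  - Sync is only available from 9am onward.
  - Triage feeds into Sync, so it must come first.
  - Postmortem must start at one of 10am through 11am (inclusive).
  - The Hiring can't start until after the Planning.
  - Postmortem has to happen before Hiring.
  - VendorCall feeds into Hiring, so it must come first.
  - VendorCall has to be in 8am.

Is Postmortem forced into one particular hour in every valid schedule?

No

Postmortem can be 10am (e.g. Sync -> 9am; Hiring -> 11am; Postmortem -> 10am; Planning -> 10am; One-on-one -> 8am; VendorCall -> 8am; Triage -> 8am) or 11am (e.g. Hiring in 12pm; Planning in 10am; Postmortem in 11am; One-on-one in 8am; VendorCall in 8am; Triage in 8am; Sync in 9am).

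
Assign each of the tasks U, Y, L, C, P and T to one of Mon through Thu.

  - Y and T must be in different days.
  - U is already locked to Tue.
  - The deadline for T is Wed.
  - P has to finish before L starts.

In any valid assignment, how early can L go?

Precedence pushes L to at least Tue.
L at Tue is achievable: C in Mon; T in Mon; P in Mon; Y in Tue; U in Tue; L in Tue.

Tue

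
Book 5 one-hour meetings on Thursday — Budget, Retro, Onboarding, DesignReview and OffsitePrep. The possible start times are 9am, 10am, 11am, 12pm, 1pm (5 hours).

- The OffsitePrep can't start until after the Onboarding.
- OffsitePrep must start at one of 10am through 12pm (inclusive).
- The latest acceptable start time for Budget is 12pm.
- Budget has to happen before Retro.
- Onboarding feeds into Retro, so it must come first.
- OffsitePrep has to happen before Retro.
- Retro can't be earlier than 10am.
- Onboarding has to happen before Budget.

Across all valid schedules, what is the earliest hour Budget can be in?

10am

Precedence pushes Budget to at least 10am; Budget's own window allows nothing later than 12pm.
Budget at 10am is achievable: Retro in 11am, Onboarding in 9am, Budget in 10am, DesignReview in 9am, OffsitePrep in 10am.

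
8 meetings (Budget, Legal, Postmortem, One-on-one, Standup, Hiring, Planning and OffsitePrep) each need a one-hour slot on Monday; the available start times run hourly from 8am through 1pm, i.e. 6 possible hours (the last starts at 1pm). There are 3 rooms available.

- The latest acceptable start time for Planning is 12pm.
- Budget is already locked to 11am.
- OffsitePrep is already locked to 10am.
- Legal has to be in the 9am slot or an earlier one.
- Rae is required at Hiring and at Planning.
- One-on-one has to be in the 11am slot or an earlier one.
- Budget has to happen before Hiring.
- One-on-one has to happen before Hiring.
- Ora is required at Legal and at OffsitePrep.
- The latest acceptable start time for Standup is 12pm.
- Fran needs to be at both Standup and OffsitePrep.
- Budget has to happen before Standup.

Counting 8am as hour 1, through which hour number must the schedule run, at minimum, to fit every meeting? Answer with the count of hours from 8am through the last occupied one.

5

The precedence chain requires at least 2 distinct hours.
With at most 3 per hour and 8 meetings, at least 3 hours are needed.
Propagating the time windows through the other constraints, Standup can't land before 12pm — that is hour 5 counting from 8am — so the schedule must run through at least 5 hours.
5 works (last occupied hour: 12pm): for example Standup=12pm, Legal=8am, One-on-one=8am, OffsitePrep=10am, Hiring=12pm, Postmortem=8am, Budget=11am, Planning=9am.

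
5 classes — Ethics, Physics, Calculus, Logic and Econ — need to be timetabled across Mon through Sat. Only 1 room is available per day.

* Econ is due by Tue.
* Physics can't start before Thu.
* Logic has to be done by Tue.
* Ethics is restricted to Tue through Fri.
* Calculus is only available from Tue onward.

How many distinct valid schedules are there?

Splitting on Ethics: it can be Wed (12), Thu (8), Fri (8). Listing each branch's schedules as (Physics, Calculus, Logic, Econ):
Ethics=Wed: (Thu,Fri,Mon,Tue) (Thu,Fri,Tue,Mon) (Thu,Sat,Mon,Tue) (Thu,Sat,Tue,Mon) (Fri,Thu,Mon,Tue) (Fri,Thu,Tue,Mon) (Fri,Sat,Mon,Tue) (Fri,Sat,Tue,Mon) (Sat,Thu,Mon,Tue) (Sat,Thu,Tue,Mon) (Sat,Fri,Mon,Tue) (Sat,Fri,Tue,Mon) — 12.
Ethics=Thu: (Fri,Wed,Mon,Tue) (Fri,Wed,Tue,Mon) (Fri,Sat,Mon,Tue) (Fri,Sat,Tue,Mon) (Sat,Wed,Mon,Tue) (Sat,Wed,Tue,Mon) (Sat,Fri,Mon,Tue) (Sat,Fri,Tue,Mon) — 8.
Ethics=Fri: (Thu,Wed,Mon,Tue) (Thu,Wed,Tue,Mon) (Thu,Sat,Mon,Tue) (Thu,Sat,Tue,Mon) (Sat,Wed,Mon,Tue) (Sat,Wed,Tue,Mon) (Sat,Thu,Mon,Tue) (Sat,Thu,Tue,Mon) — 8.
Summing: 12 + 8 + 8 = 28.

28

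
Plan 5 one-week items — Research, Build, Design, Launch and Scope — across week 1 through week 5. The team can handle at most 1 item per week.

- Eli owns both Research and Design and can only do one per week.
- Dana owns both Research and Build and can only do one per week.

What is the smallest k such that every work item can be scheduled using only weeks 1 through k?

With at most 1 per week and 5 work items, at least 5 weeks are needed.
5 works (last occupied week: week 5): for example Design -> week 3; Build -> week 2; Scope -> week 5; Research -> week 1; Launch -> week 4.

5 weeks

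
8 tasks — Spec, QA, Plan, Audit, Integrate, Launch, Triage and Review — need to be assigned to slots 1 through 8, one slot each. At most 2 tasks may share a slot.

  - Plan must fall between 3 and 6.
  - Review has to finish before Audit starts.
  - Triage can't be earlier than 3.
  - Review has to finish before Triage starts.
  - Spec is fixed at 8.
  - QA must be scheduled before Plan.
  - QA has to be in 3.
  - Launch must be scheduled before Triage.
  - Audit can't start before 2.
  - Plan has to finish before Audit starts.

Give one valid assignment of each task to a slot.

Launch -> 1, Triage -> 3, Review -> 1, Spec -> 8, QA -> 3, Audit -> 5, Plan -> 4, Integrate -> 2

Checking: Launch(1) before Triage(3); Plan(4) before Audit(5); QA(3) before Plan(4); Review(1) before Audit(5); Review(1) before Triage(3); Triage=3 in [3,8]; QA=3 in [3,3]; Audit=5 in [2,8]; Spec=8 in [8,8]; Plan=4 in [3,6]; max 2 per slot (cap 2).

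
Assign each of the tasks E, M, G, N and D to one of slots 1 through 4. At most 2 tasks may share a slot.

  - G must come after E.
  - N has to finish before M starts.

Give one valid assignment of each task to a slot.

E=1, M=2, D=3, N=1, G=2

Checking: E(1) before G(2); N(1) before M(2); max 2 per slot (cap 2).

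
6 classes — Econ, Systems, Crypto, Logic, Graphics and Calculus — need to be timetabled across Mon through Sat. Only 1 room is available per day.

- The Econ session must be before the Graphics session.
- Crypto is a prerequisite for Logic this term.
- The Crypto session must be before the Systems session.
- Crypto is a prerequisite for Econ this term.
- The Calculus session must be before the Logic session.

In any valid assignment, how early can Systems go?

Precedence pushes Systems to at least Tue.
Systems at Tue is achievable: Graphics -> Sat, Systems -> Tue, Logic -> Fri, Crypto -> Mon, Calculus -> Thu, Econ -> Wed.

Tue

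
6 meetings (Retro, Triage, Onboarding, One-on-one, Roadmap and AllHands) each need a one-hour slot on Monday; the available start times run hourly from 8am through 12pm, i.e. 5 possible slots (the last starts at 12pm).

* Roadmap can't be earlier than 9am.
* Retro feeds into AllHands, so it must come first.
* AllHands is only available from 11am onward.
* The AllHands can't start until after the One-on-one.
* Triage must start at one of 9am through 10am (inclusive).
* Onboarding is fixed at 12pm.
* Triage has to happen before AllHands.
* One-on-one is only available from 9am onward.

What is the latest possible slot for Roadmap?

12pm

Roadmap is available from 9am.
Roadmap at 12pm is achievable: One-on-one in 9am; Onboarding in 12pm; Triage in 9am; AllHands in 11am; Roadmap in 12pm; Retro in 8am.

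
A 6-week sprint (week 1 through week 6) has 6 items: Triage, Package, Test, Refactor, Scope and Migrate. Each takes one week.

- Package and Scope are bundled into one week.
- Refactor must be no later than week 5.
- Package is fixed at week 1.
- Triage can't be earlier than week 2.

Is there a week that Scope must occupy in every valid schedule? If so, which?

Scope must be in the same week as Package, which can't be after week 1, so Scope is at most week 1.
So Scope is pinned to week 1.

week 1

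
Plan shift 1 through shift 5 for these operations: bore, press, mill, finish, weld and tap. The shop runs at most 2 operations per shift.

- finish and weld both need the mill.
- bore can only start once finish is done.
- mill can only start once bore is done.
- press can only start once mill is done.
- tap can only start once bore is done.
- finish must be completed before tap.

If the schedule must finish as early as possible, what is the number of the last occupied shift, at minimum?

4

The precedence chain requires at least 4 distinct shifts.
With at most 2 per shift and 6 operations, at least 3 shifts are needed.
4 works (last occupied shift: shift 4): for example weld in shift 2; finish in shift 1; tap in shift 3; mill in shift 3; press in shift 4; bore in shift 2.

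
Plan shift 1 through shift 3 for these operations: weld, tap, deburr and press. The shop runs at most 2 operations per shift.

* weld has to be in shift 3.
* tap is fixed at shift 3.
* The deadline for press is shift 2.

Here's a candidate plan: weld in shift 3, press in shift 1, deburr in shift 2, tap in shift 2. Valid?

weld has to be in shift 3 — holds.
The shop runs at most 2 operations per shift — holds.
tap is fixed at shift 3 — violated.
The deadline for press is shift 2 — holds.

No. tap is fixed at shift 3 is not satisfied.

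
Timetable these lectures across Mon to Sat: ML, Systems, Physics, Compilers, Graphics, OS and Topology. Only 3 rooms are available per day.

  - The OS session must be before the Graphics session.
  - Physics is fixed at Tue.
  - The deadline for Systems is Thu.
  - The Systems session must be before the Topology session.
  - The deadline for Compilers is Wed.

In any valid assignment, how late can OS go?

Downstream work caps OS at Fri.
OS at Fri is achievable: Topology -> Tue, Compilers -> Mon, Graphics -> Sat, Systems -> Mon, OS -> Fri, ML -> Mon, Physics -> Tue.

Fri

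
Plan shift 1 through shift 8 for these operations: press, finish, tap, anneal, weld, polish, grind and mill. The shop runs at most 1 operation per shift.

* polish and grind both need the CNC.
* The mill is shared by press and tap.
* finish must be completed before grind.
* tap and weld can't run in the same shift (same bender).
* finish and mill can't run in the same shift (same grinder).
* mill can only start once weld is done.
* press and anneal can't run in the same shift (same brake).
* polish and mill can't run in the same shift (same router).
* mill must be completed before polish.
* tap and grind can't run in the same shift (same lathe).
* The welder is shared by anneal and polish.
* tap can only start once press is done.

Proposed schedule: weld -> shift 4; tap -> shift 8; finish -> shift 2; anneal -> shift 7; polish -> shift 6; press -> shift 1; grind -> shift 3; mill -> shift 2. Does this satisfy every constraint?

The welder is shared by anneal and polish — holds.
tap and grind can't run in the same shift (same lathe) — holds.
tap and weld can't run in the same shift (same bender) — holds.
mill can only start once weld is done — violated.
finish and mill can't run in the same shift (same grinder) — violated.
press and anneal can't run in the same shift (same brake) — holds.
The shop runs at most 1 operation per shift — violated.
polish and grind both need the CNC — holds.
polish and mill can't run in the same shift (same router) — holds.
mill must be completed before polish — holds.
tap can only start once press is done — holds.
finish must be completed before grind — holds.
The mill is shared by press and tap — holds.

No. finish and mill can't run in the same shift (same grinder) is not satisfied.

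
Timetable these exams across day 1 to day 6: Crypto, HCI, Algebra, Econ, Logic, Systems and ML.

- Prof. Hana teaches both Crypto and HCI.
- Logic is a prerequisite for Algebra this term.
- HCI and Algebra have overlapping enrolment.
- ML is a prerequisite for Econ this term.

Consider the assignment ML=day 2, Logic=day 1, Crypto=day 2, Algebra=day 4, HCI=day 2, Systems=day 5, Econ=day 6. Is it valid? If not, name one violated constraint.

Invalid. Prof. Hana teaches both Crypto and HCI.

Logic is a prerequisite for Algebra this term — holds.
ML is a prerequisite for Econ this term — holds.
Prof. Hana teaches both Crypto and HCI — violated.
HCI and Algebra have overlapping enrolment — holds.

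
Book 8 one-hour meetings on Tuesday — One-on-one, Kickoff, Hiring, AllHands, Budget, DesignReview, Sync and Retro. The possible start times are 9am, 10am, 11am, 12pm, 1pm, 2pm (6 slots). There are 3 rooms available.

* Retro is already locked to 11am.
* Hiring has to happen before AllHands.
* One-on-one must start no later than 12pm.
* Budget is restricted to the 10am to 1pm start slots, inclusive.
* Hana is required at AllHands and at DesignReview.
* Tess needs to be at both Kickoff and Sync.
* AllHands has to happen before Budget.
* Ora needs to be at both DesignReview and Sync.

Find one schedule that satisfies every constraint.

AllHands -> 10am, Hiring -> 9am, Sync -> 10am, Retro -> 11am, One-on-one -> 9am, DesignReview -> 11am, Kickoff -> 9am, Budget -> 11am

Checking: AllHands(10am) before Budget(11am); Hiring(9am) before AllHands(10am); AllHands(10am) != DesignReview(11am); Kickoff(9am) != Sync(10am); DesignReview(11am) != Sync(10am); Budget=11am in [10am,1pm]; Retro=11am in [11am,11am]; One-on-one=9am in [9am,12pm]; max 3 per slot (cap 3).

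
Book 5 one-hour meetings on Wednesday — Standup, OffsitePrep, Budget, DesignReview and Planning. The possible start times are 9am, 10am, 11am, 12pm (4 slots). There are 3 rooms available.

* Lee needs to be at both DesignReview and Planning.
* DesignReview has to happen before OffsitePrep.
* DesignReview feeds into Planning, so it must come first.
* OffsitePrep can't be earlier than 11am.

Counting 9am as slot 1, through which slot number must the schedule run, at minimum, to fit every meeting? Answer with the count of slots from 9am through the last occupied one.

The precedence chain requires at least 2 distinct slots.
With at most 3 per slot and 5 meetings, at least 2 slots are needed.
OffsitePrep can't be placed before 11am — that is slot 3 counting from 9am — so the schedule must run through at least 3 slots.
3 works (last occupied slot: 11am): for example DesignReview in 9am, Budget in 9am, Planning in 10am, OffsitePrep in 11am, Standup in 9am.

3 slots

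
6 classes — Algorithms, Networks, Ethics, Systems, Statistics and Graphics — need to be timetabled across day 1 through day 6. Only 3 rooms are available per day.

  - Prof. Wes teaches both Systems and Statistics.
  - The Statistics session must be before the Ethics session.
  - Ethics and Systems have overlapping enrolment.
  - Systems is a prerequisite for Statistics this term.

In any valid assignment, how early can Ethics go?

day 3

Precedence pushes Ethics to at least day 3.
Ethics at day 3 is achievable: Graphics -> day 2, Ethics -> day 3, Statistics -> day 2, Algorithms -> day 1, Systems -> day 1, Networks -> day 1.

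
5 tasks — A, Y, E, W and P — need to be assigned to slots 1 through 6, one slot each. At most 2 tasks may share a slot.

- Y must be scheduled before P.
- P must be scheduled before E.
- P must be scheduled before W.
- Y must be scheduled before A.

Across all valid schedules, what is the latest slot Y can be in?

Downstream work caps Y at 4.
Y at 4 is achievable: E -> 6; W -> 6; P -> 5; A -> 5; Y -> 4.

4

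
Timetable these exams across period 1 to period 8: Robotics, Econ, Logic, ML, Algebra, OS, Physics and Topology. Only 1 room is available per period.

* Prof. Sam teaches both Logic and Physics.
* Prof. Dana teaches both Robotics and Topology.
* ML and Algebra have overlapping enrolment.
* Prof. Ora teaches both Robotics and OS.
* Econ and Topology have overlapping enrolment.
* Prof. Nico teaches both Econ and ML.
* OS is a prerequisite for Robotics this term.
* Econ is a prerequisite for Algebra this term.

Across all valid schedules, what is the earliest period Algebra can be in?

Precedence pushes Algebra to at least period 2.
Algebra at period 2 is achievable: OS -> period 3, Physics -> period 7, Robotics -> period 4, ML -> period 6, Topology -> period 8, Algebra -> period 2, Logic -> period 5, Econ -> period 1.

period 2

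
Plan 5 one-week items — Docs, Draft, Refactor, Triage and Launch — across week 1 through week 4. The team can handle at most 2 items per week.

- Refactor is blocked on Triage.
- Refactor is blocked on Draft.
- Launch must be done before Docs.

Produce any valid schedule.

Draft in week 1; Refactor in week 2; Docs in week 3; Launch in week 2; Triage in week 1

Checking: Triage(week 1) before Refactor(week 2); Launch(week 2) before Docs(week 3); Draft(week 1) before Refactor(week 2); max 2 per week (cap 2).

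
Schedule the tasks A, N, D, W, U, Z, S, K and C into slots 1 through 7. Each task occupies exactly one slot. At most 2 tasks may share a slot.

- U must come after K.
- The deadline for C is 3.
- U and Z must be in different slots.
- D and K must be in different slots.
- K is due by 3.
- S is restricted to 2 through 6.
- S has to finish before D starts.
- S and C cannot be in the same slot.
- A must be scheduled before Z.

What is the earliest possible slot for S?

S is available from 2; S's own window allows nothing later than 6.
S at 2 is achievable: S -> 2, Z -> 4, C -> 1, U -> 3, D -> 3, W -> 5, N -> 4, A -> 2, K -> 1.

2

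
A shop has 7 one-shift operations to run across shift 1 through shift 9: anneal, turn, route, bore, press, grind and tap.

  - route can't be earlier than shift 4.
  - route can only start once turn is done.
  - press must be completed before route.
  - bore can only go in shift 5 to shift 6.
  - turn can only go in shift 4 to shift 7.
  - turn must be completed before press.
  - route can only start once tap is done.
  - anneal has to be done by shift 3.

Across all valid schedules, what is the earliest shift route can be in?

Route is available from shift 4; precedence pushes route to at least shift 6.
route at shift 6 is achievable: route -> shift 6; grind -> shift 1; turn -> shift 4; tap -> shift 1; anneal -> shift 1; bore -> shift 5; press -> shift 5.

shift 6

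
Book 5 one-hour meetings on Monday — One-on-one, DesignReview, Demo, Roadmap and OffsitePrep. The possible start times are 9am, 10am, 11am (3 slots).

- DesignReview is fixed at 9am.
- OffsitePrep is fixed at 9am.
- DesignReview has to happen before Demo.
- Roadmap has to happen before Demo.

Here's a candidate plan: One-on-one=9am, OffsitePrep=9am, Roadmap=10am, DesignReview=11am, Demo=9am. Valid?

DesignReview is fixed at 9am — violated.
Roadmap has to happen before Demo — violated.
OffsitePrep is fixed at 9am — holds.
DesignReview has to happen before Demo — violated.

No. DesignReview has to happen before Demo is not satisfied.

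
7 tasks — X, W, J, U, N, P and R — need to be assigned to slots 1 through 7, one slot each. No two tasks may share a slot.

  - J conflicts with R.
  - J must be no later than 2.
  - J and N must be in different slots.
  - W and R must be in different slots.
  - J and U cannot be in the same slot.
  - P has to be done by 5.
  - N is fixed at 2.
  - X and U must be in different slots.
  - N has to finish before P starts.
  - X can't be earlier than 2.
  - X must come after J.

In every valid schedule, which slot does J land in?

1

J's window is 1–2.
N is fixed at 2, and J can't share a slot with N.
So J must be 1.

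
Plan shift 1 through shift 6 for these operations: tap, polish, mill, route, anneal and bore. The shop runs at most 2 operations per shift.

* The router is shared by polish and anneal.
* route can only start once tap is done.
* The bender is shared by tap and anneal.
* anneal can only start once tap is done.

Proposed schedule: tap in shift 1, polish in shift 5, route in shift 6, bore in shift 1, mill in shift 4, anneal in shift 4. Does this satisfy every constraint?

Valid

The bender is shared by tap and anneal — holds.
anneal can only start once tap is done — holds.
The shop runs at most 2 operations per shift — holds.
route can only start once tap is done — holds.
The router is shared by polish and anneal — holds.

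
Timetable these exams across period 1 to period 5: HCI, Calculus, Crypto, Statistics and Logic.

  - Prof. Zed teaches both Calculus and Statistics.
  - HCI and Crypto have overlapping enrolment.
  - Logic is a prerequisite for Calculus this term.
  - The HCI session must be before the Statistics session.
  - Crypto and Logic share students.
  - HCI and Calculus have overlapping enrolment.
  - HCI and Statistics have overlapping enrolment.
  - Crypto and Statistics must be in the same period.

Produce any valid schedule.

Statistics in period 3, Crypto in period 3, Logic in period 1, HCI in period 1, Calculus in period 2

Checking: HCI(period 1) before Statistics(period 3); Logic(period 1) before Calculus(period 2); HCI(period 1) != Statistics(period 3); Crypto(period 3) != Logic(period 1); Calculus(period 2) != Statistics(period 3); HCI(period 1) != Calculus(period 2); HCI(period 1) != Crypto(period 3); Crypto = Statistics = period 3.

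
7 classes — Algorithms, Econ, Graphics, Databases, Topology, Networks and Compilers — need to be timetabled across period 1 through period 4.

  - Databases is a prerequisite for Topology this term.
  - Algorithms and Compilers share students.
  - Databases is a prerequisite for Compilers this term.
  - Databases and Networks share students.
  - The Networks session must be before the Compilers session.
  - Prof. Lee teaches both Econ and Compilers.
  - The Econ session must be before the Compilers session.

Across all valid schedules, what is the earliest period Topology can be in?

Precedence pushes Topology to at least period 2.
Topology at period 2 is achievable: Algorithms -> period 1, Graphics -> period 1, Econ -> period 1, Topology -> period 2, Networks -> period 2, Databases -> period 1, Compilers -> period 3.

period 2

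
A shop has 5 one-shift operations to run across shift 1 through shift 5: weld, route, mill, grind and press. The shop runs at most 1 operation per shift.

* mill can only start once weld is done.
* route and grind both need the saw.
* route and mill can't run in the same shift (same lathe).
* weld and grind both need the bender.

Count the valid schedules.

60

Splitting on weld: it can be shift 1 (24), shift 2 (18), shift 3 (12), shift 4 (6). Listing each branch's schedules as (route, mill, grind, press) by shift number:
weld=shift 1: (2,3,4,5) (2,3,5,4) (2,4,3,5) (2,4,5,3) (2,5,3,4) (2,5,4,3) (3,2,4,5) (3,2,5,4) (3,4,2,5) (3,4,5,2) (3,5,2,4) (3,5,4,2) (4,2,3,5) (4,2,5,3) (4,3,2,5) (4,3,5,2) (4,5,2,3) (4,5,3,2) (5,2,3,4) (5,2,4,3) (5,3,2,4) (5,3,4,2) (5,4,2,3) (5,4,3,2) — 24.
weld=shift 2: (1,3,4,5) (1,3,5,4) (1,4,3,5) (1,4,5,3) (1,5,3,4) (1,5,4,3) (3,4,1,5) (3,4,5,1) (3,5,1,4) (3,5,4,1) (4,3,1,5) (4,3,5,1) (4,5,1,3) (4,5,3,1) (5,3,1,4) (5,3,4,1) (5,4,1,3) (5,4,3,1) — 18.
weld=shift 3: (1,4,2,5) (1,4,5,2) (1,5,2,4) (1,5,4,2) (2,4,1,5) (2,4,5,1) (2,5,1,4) (2,5,4,1) (4,5,1,2) (4,5,2,1) (5,4,1,2) (5,4,2,1) — 12.
weld=shift 4: (1,5,2,3) (1,5,3,2) (2,5,1,3) (2,5,3,1) (3,5,1,2) (3,5,2,1) — 6.
Summing: 24 + 18 + 12 + 6 = 60.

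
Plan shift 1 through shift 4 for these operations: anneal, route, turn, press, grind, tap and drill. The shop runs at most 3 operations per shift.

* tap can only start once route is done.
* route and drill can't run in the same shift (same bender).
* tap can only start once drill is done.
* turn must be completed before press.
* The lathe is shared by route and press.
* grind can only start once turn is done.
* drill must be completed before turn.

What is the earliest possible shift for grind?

Precedence pushes grind to at least shift 3.
grind at shift 3 is achievable: tap in shift 3, route in shift 2, anneal in shift 1, turn in shift 2, drill in shift 1, press in shift 3, grind in shift 3.

shift 3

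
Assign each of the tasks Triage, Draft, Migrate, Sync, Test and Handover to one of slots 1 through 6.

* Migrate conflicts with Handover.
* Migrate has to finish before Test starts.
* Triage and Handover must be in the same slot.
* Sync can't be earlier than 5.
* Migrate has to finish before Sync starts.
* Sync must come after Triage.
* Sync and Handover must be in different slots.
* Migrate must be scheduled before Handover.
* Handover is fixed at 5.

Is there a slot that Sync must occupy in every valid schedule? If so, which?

Sync's window is 5–6.
Handover is fixed at 5, and Sync can't share a slot with Handover.
So Sync must be 6.

6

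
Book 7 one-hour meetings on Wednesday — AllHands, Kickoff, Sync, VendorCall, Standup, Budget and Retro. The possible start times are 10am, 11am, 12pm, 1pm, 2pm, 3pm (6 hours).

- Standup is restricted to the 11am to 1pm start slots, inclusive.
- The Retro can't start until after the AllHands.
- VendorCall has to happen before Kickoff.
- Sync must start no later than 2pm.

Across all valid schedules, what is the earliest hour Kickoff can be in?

Precedence pushes Kickoff to at least 11am.
Kickoff at 11am is achievable: VendorCall=10am, Kickoff=11am, Budget=10am, Standup=11am, Sync=10am, Retro=11am, AllHands=10am.

11am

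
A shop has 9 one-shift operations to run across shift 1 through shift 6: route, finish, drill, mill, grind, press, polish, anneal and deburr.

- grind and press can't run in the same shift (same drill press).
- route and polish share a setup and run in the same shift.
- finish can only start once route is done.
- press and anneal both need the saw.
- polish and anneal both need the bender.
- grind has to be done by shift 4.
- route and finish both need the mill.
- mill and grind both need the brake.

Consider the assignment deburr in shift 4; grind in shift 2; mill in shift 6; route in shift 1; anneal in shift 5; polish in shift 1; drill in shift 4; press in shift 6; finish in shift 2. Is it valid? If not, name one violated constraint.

press and anneal both need the saw — holds.
polish and anneal both need the bender — holds.
route and finish both need the mill — holds.
grind has to be done by shift 4 — holds.
grind and press can't run in the same shift (same drill press) — holds.
route and polish share a setup and run in the same shift — holds.
finish can only start once route is done — holds.
mill and grind both need the brake — holds.

Yes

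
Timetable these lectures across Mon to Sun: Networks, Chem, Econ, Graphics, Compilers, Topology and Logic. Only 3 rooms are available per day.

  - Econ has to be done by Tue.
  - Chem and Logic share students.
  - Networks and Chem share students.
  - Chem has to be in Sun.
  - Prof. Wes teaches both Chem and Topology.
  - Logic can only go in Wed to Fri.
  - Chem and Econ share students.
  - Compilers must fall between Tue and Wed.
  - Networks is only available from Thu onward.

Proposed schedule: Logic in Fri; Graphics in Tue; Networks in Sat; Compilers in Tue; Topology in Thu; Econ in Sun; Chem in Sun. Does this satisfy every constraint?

No — it violates: Chem and Econ share students

Logic can only go in Wed to Fri — holds.
Networks is only available from Thu onward — holds.
Chem has to be in Sun — holds.
Chem and Logic share students — holds.
Compilers must fall between Tue and Wed — holds.
Econ has to be done by Tue — violated.
Chem and Econ share students — violated.
Prof. Wes teaches both Chem and Topology — holds.
Networks and Chem share students — holds.
Only 3 rooms are available per day — holds.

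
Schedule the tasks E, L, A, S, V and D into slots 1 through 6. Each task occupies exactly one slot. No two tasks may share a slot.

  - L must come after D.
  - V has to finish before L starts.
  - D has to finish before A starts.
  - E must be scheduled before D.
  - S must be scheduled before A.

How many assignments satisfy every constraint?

30

Splitting on E: it can be 1 (16), 2 (10), 3 (4). Listing each branch's schedules as (L, A, S, V, D):
E=1: (4,6,5,2,3) (4,6,5,3,2) (5,6,2,3,4) (5,6,2,4,3) (5,6,3,2,4) (5,6,3,4,2) (5,6,4,2,3) (5,6,4,3,2) (6,4,2,5,3) (6,4,3,5,2) (6,5,2,3,4) (6,5,2,4,3) (6,5,3,2,4) (6,5,3,4,2) (6,5,4,2,3) (6,5,4,3,2) — 16.
E=2: (4,6,5,1,3) (5,6,1,3,4) (5,6,1,4,3) (5,6,3,1,4) (5,6,4,1,3) (6,4,1,5,3) (6,5,1,3,4) (6,5,1,4,3) (6,5,3,1,4) (6,5,4,1,3) — 10.
E=3: (5,6,1,2,4) (5,6,2,1,4) (6,5,1,2,4) (6,5,2,1,4) — 4.
Summing: 16 + 10 + 4 = 30.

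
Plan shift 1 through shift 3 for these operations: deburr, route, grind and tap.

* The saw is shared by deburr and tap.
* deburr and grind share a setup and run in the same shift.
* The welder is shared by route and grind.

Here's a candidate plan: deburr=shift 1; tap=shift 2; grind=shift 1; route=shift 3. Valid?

deburr and grind share a setup and run in the same shift — holds.
The welder is shared by route and grind — holds.
The saw is shared by deburr and tap — holds.

Yes, all constraints hold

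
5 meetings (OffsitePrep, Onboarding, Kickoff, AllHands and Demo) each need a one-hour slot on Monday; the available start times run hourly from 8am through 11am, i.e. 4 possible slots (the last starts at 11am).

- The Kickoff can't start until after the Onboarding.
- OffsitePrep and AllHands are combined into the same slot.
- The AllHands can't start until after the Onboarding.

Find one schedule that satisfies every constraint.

Demo in 8am, Kickoff in 9am, OffsitePrep in 9am, Onboarding in 8am, AllHands in 9am

Checking: Onboarding(8am) before AllHands(9am); Onboarding(8am) before Kickoff(9am); OffsitePrep = AllHands = 9am.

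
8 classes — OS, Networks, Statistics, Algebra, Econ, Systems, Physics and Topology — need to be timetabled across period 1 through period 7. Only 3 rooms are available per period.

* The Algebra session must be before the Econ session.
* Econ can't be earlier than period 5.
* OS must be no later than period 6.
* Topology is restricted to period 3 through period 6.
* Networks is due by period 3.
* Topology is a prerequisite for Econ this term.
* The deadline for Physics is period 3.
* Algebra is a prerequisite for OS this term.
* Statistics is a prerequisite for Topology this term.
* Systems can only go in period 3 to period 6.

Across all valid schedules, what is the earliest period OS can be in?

Precedence pushes OS to at least period 2; OS's own window allows nothing later than period 6.
OS at period 2 is achievable: Physics=period 1, Networks=period 1, Systems=period 3, Topology=period 3, Statistics=period 2, Econ=period 5, OS=period 2, Algebra=period 1.

period 2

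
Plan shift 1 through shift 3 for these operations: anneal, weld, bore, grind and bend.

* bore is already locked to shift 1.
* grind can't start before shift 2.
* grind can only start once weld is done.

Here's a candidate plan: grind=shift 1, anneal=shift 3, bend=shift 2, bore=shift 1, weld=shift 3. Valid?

No. grind can only start once weld is done is not satisfied.

bore is already locked to shift 1 — holds.
grind can only start once weld is done — violated.
grind can't start before shift 2 — violated.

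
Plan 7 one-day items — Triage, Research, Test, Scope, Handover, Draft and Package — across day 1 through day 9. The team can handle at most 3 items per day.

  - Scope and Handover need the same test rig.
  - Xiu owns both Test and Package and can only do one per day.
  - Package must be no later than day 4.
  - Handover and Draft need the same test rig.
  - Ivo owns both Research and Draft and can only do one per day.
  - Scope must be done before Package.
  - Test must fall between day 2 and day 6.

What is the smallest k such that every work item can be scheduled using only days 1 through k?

The precedence chain requires at least 2 distinct days.
With at most 3 per day and 7 work items, at least 3 days are needed.
3 works (last occupied day: day 3): for example Test in day 2, Scope in day 1, Draft in day 3, Research in day 1, Triage in day 1, Package in day 3, Handover in day 2.

3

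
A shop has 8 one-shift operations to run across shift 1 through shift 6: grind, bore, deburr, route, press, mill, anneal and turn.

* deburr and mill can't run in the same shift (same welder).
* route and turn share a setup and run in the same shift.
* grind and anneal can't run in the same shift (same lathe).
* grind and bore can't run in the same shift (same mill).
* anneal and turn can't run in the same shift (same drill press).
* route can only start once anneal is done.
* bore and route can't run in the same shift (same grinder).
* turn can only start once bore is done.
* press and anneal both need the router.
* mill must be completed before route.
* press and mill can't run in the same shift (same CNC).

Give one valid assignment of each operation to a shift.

deburr=shift 2, press=shift 2, mill=shift 1, route=shift 2, turn=shift 2, bore=shift 1, anneal=shift 1, grind=shift 2

Checking: anneal(shift 1) before route(shift 2); mill(shift 1) before route(shift 2); bore(shift 1) before turn(shift 2); bore(shift 1) != route(shift 2); press(shift 2) != anneal(shift 1); deburr(shift 2) != mill(shift 1); grind(shift 2) != bore(shift 1); anneal(shift 1) != turn(shift 2); grind(shift 2) != anneal(shift 1); press(shift 2) != mill(shift 1); route = turn = shift 2.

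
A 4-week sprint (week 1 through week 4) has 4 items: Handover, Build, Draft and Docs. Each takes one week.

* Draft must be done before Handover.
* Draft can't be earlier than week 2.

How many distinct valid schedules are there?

Splitting on Handover: it can be week 3 (16), week 4 (32). Listing each branch's schedules as (Build, Draft, Docs) by week number:
Handover=week 3: (1,2,1) (1,2,2) (1,2,3) (1,2,4) (2,2,1) (2,2,2) (2,2,3) (2,2,4) (3,2,1) (3,2,2) (3,2,3) (3,2,4) (4,2,1) (4,2,2) (4,2,3) (4,2,4) — 16.
Handover=week 4: (1,2,1) (1,2,2) (1,2,3) (1,2,4) (1,3,1) (1,3,2) (1,3,3) (1,3,4) (2,2,1) (2,2,2) (2,2,3) (2,2,4) (2,3,1) (2,3,2) (2,3,3) (2,3,4) (3,2,1) (3,2,2) (3,2,3) (3,2,4) (3,3,1) (3,3,2) (3,3,3) (3,3,4) (4,2,1) (4,2,2) (4,2,3) (4,2,4) (4,3,1) (4,3,2) (4,3,3) (4,3,4) — 32.
Summing: 16 + 32 = 48.

48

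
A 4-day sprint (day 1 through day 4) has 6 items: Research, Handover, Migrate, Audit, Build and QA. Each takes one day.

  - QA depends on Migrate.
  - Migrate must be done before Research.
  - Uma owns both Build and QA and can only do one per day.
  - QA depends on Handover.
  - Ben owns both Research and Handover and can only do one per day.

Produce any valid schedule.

Migrate in day 1; Build in day 1; Audit in day 1; Handover in day 1; Research in day 2; QA in day 2

Checking: Handover(day 1) before QA(day 2); Migrate(day 1) before QA(day 2); Migrate(day 1) before Research(day 2); Build(day 1) != QA(day 2); Research(day 2) != Handover(day 1).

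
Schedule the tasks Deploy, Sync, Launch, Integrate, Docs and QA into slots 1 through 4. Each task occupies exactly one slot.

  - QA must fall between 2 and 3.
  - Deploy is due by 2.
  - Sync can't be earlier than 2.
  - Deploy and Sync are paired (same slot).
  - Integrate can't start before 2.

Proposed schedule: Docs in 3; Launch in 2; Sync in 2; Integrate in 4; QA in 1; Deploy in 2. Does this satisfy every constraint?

Invalid. QA must fall between 2 and 3.

Sync can't be earlier than 2 — holds.
Deploy and Sync are paired (same slot) — holds.
QA must fall between 2 and 3 — violated.
Integrate can't start before 2 — holds.
Deploy is due by 2 — holds.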